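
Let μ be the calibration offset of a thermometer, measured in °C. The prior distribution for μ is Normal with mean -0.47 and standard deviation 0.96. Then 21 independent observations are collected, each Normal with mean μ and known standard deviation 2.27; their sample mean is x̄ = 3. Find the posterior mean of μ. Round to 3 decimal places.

Posterior mean ≈ 2.270

Prior precision 1/τ₀² = 1/0.96² = 1.08507; data precision n/σ² = 21/2.27² = 4.07538.
Posterior precision = 1.08507 + 4.07538 = 5.16044.
Posterior mean = (1.08507·-0.47 + 4.07538·3) / 5.16044 = 2.270.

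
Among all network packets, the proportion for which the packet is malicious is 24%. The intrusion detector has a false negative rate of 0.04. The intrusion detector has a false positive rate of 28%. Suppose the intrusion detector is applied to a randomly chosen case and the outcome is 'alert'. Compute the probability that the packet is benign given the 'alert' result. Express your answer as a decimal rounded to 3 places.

Write H for 'the packet is malicious'. Prior odds H:¬H = 0.24/0.76 = 0.31579. For the 'alert' outcome, the likelihood ratio is 0.96/0.28 = 3.4286.
Posterior odds = 0.31579 × 3.4286 = 1.0827, so P(H|E) = 1.0827/(1+1.0827) = 0.520. Then P(¬H|E) = 1 − 0.520 = 0.480.

P(¬H | E) ≈ 0.480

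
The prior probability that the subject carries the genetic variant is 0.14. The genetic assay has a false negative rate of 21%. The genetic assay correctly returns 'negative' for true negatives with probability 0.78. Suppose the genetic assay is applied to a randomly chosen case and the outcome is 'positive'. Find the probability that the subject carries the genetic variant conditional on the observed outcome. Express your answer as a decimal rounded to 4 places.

Let H be the event that the subject carries the genetic variant. P(H) = 0.14, so P(¬H) = 0.86. With E the 'positive' result, P(E|H) = 0.79 and P(E|¬H) = 0.22.
P(E) = 0.79·0.14 + 0.22·0.86 = 0.11060 + 0.18920 = 0.29980.
By Bayes' theorem, P(H|E) = 0.11060 / 0.29980 = 0.3689.

P(H | E) ≈ 0.3689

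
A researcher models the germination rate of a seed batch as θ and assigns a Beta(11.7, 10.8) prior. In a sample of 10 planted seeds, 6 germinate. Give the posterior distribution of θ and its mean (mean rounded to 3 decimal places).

Posterior: Beta(17.7, 14.8); mean ≈ 0.545

Observing 6 successes and 4 failures updates Beta(11.7, 10.8) by adding the success and failure counts to the two shape parameters: α = 11.7+6 = 17.7, β = 10.8+4 = 14.8.
Posterior mean = α/(α+β) = 17.7/32.5 = 0.545.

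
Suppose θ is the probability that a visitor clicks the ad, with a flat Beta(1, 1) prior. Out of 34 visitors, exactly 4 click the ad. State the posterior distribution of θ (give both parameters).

The binomial likelihood is conjugate to the Beta prior: with 4 successes and 30 failures, the posterior is Beta(1+4, 1+30) = Beta(5, 31).

Posterior: Beta(5, 31)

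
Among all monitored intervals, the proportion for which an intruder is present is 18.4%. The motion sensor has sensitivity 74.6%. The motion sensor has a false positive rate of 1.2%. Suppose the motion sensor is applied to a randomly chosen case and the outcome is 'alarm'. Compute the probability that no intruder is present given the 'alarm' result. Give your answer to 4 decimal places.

Let H be the event that an intruder is present. P(H) = 0.184, so P(¬H) = 0.816. With E the 'alarm' result, P(E|H) = 0.746 and P(E|¬H) = 0.012.
P(E) = 0.746·0.184 + 0.012·0.816 = 0.13726 + 0.0097920 = 0.14706.
By Bayes' theorem, P(H|E) = 0.13726 / 0.14706 = 0.9334. Hence P(¬H|E) = 1 − 0.9334 = 0.0666.

P(¬H | E) ≈ 0.0666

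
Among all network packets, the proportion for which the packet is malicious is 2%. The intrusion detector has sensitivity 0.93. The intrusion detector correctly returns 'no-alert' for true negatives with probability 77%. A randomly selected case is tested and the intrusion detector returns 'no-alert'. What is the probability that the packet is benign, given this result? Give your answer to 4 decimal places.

P(¬H | E) ≈ 0.9981

Let H be the event that the packet is malicious. P(H) = 0.02, so P(¬H) = 0.98. With E the 'no-alert' result, P(E|H) = 0.07 and P(E|¬H) = 0.77.
P(E) = 0.07·0.02 + 0.77·0.98 = 0.0014000 + 0.75460 = 0.75600.
By Bayes' theorem, P(H|E) = 0.0014000 / 0.75600 = 0.0019. Hence P(¬H|E) = 1 − 0.0019 = 0.9981.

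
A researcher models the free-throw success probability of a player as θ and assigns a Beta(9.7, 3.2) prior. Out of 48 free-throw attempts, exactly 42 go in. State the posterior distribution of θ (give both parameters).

Observing 42 successes and 6 failures updates Beta(9.7, 3.2) by adding the success and failure counts to the two shape parameters: α = 9.7+42 = 51.7, β = 3.2+6 = 9.2.

Posterior: Beta(51.7, 9.2)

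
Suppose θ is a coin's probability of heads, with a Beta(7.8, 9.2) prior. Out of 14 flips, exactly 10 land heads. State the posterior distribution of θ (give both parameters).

Posterior: Beta(17.8, 13.2)

The binomial likelihood is conjugate to the Beta prior: with 10 successes and 4 failures, the posterior is Beta(7.8+10, 9.2+4) = Beta(17.8, 13.2).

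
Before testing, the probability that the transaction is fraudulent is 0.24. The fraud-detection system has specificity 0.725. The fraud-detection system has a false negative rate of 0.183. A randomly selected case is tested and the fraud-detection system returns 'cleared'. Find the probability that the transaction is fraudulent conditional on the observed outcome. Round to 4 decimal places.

Write H for 'the transaction is fraudulent'. Prior odds H:¬H = 0.24/0.76 = 0.31579. For the 'cleared' outcome, the likelihood ratio is 0.183/0.725 = 0.25241.
Posterior odds = 0.31579 × 0.25241 = 0.079710, so P(H|E) = 0.079710/(1+0.079710) = 0.0738.

P(H | E) ≈ 0.0738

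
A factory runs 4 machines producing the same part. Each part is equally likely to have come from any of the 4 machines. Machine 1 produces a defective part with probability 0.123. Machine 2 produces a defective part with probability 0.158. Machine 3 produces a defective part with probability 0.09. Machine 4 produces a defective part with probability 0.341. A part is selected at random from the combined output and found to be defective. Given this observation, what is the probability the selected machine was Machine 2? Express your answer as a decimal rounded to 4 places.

Posterior probability ≈ 0.2219

P(defective|M1) = 0.123; P(defective|M2) = 0.158; P(defective|M3) = 0.09; P(defective|M4) = 0.341.
Prior × likelihood for each source: 0.25·0.123=0.03075, 0.25·0.158=0.03950, 0.25·0.09=0.02250, 0.25·0.341=0.08525. Summing gives P(defective) = 0.17800.
P(Machine 2 | defective) = 0.03950 / 0.17800 = 0.2219.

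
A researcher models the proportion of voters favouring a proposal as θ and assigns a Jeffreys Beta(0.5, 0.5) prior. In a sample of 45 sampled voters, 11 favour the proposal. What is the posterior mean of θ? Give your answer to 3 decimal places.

Posterior mean ≈ 0.250

The binomial likelihood is conjugate to the Beta prior: with 11 successes and 34 failures, the posterior is Beta(0.5+11, 0.5+34) = Beta(11.5, 34.5).
Posterior mean = α/(α+β) = 11.5/46 = 0.250.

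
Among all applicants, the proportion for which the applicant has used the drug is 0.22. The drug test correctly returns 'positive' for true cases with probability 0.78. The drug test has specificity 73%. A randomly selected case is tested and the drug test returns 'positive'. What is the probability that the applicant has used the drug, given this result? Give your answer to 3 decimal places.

Let H be the event that the applicant has used the drug. P(H) = 0.22, so P(¬H) = 0.78. With E the 'positive' result, P(E|H) = 0.78 and P(E|¬H) = 0.27.
P(E) = 0.78·0.22 + 0.27·0.78 = 0.17160 + 0.21060 = 0.38220.
By Bayes' theorem, P(H|E) = 0.17160 / 0.38220 = 0.449.

P(H | E) ≈ 0.449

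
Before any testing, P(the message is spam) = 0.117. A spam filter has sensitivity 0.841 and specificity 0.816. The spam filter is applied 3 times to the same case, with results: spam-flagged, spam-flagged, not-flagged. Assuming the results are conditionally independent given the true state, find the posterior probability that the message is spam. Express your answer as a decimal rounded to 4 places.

With H the event that the message is spam, the joint likelihood of the observed sequence is P(data|H) = 0.841·0.841·0.159 = 0.11246 and P(data|¬H) = 0.184·0.184·0.816 = 0.027626.
Bayes: P(H|data) = 0.117·0.11246 / (0.117·0.11246 + 0.883·0.027626) = 0.013158/0.037552 = 0.3504.

Posterior P(H) ≈ 0.3504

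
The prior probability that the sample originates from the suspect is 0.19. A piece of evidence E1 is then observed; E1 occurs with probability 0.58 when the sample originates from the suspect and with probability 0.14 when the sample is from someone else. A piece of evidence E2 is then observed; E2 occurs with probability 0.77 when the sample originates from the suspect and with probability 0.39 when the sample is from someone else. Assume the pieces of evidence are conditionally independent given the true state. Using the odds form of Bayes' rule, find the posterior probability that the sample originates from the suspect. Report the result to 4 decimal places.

Posterior probability ≈ 0.6574

Prior odds = 0.19/(1−0.19) = 0.23457.
Likelihood ratio for E1 = 0.58/0.14 = 4.1429.
Likelihood ratio for E2 = 0.77/0.39 = 1.9744.
Posterior odds = prior odds × LR₁ × LR₂ = 1.9186.
Posterior probability = odds/(1+odds) = 1.9186/2.9186 = 0.6574.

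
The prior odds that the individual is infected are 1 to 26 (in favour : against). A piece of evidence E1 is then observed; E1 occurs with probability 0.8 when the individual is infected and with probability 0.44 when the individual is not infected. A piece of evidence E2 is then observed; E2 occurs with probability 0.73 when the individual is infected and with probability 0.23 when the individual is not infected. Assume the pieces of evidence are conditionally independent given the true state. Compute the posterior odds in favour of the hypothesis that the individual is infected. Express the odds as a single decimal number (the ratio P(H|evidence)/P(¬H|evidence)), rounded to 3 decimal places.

Prior odds = 1/26 = 0.038462.
Likelihood ratio for E1 = 0.8/0.44 = 1.8182.
Likelihood ratio for E2 = 0.73/0.23 = 3.1739.
Posterior odds = prior odds × LR₁ × LR₂ = 0.22195.

Posterior odds ≈ 0.222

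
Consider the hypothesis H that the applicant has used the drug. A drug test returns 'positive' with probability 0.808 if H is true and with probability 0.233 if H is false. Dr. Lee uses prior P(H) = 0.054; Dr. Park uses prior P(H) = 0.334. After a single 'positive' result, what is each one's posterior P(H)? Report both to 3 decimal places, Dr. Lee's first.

The likelihood ratio for a 'positive' result is 0.808/0.233 = 3.4678.
Dr. Lee: prior odds 0.054/0.946 = 0.057082; posterior odds 0.19795; posterior probability 0.165.
Dr. Park: prior odds 0.334/0.666 = 0.50150; posterior odds 1.7391; posterior probability 0.635.

Dr. Lee: 0.165; Dr. Park: 0.635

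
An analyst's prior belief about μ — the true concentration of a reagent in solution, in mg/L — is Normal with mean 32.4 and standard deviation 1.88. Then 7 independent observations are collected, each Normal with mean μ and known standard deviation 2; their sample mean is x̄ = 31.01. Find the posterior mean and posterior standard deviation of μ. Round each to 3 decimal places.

Posterior mean ≈ 31.203; posterior SD ≈ 0.701

With known σ, the Normal prior is conjugate. Weight on the data is w = (n/σ²)/(n/σ² + 1/τ₀²) = 1.75000/(1.75000+0.282933) = 0.86083.
Posterior mean = w·x̄ + (1−w)·μ₀ = 0.86083·31.01 + 0.13917·32.4 = 31.203. Posterior variance = 1/(1.75000+0.282933) = 0.491900, so SD = 0.701.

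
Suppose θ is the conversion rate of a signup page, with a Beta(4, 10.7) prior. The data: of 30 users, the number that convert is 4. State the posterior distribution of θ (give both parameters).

Posterior: Beta(8, 36.7)

Observing 4 successes and 26 failures updates Beta(4, 10.7) by adding the success and failure counts to the two shape parameters: α = 4+4 = 8, β = 10.7+26 = 36.7.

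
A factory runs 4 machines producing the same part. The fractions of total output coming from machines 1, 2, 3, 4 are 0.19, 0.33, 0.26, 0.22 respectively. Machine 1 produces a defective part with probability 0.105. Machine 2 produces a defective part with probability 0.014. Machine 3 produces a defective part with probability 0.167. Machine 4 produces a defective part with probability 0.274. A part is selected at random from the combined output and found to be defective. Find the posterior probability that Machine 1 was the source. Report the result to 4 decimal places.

Posterior probability ≈ 0.1555

Tabulate prior·likelihood by source: [1] prior 0.19, lik 0.105, product 0.01995; [2] prior 0.33, lik 0.014, product 0.004620; [3] prior 0.26, lik 0.167, product 0.04342; [4] prior 0.22, lik 0.274, product 0.06028.
Normalizing constant = 0.12827; the posterior for Machine 1 is its product over the sum, 0.01995/0.12827 = 0.1555.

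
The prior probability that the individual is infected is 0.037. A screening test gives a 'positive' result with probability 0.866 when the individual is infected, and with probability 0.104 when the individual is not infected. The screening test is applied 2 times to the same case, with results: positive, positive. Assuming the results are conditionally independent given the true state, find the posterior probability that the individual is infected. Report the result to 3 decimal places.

Posterior P(H) ≈ 0.727

With H the event that the individual is infected, the joint likelihood of the observed sequence is P(data|H) = 0.866·0.866 = 0.74996 and P(data|¬H) = 0.104·0.104 = 0.010816.
Bayes: P(H|data) = 0.037·0.74996 / (0.037·0.74996 + 0.963·0.010816) = 0.027748/0.038164 = 0.7271.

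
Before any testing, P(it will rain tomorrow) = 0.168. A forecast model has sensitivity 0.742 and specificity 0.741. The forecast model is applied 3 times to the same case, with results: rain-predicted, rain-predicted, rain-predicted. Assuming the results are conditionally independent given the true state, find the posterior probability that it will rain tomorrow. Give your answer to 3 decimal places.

Let H be the event that it will rain tomorrow; start with P(H) = 0.168. P('rain-predicted'|H) = 0.742, P('rain-predicted'|¬H) = 0.259.
Update on result 1 ('rain-predicted'): P(H) ← 0.742·0.1680 / (0.742·0.1680 + 0.259·0.8320) = 0.12466/0.34014 = 0.3665.
Update on result 2 ('rain-predicted'): P(H) ← 0.742·0.3665 / (0.742·0.3665 + 0.259·0.6335) = 0.27193/0.43601 = 0.6237.
Update on result 3 ('rain-predicted'): P(H) ← 0.742·0.6237 / (0.742·0.6237 + 0.259·0.3763) = 0.46277/0.56023 = 0.8260.

Posterior P(H) ≈ 0.826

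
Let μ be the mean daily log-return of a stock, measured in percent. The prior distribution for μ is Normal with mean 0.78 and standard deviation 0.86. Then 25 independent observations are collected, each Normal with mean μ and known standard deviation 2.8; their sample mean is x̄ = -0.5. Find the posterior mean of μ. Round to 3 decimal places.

Posterior mean ≈ -0.119

Prior precision 1/τ₀² = 1/0.86² = 1.35208; data precision n/σ² = 25/2.8² = 3.18878.
Posterior precision = 1.35208 + 3.18878 = 4.54086.
Posterior mean = (1.35208·0.78 + 3.18878·-0.5) / 4.54086 = -0.119.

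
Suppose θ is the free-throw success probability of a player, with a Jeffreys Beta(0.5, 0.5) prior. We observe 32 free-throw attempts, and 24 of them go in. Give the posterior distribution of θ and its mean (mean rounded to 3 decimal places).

Posterior: Beta(24.5, 8.5); mean ≈ 0.742

Observing 24 successes and 8 failures updates Beta(0.5, 0.5) by adding the success and failure counts to the two shape parameters: α = 0.5+24 = 24.5, β = 0.5+8 = 8.5.
Posterior mean = α/(α+β) = 24.5/33 = 0.742.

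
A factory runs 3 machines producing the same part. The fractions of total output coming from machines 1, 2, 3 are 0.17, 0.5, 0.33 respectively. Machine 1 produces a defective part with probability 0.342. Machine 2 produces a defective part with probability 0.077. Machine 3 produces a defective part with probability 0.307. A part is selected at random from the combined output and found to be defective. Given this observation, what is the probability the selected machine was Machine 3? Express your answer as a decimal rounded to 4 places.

Tabulate prior·likelihood by source: [1] prior 0.17, lik 0.342, product 0.05814; [2] prior 0.5, lik 0.077, product 0.03850; [3] prior 0.33, lik 0.307, product 0.1013.
Normalizing constant = 0.19795; the posterior for Machine 3 is its product over the sum, 0.1013/0.19795 = 0.5118.

Posterior probability ≈ 0.5118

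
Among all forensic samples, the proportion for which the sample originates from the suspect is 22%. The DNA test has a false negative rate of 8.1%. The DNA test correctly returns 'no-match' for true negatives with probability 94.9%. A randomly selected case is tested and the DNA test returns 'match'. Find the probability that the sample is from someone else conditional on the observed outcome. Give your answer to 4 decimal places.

P(¬H | E) ≈ 0.1644

Write H for 'the sample originates from the suspect'. Prior odds H:¬H = 0.22/0.78 = 0.28205. For the 'match' outcome, the likelihood ratio is 0.919/0.051 = 18.020.
Posterior odds = 0.28205 × 18.020 = 5.0825, so P(H|E) = 5.0825/(1+5.0825) = 0.8356. Then P(¬H|E) = 1 − 0.8356 = 0.1644.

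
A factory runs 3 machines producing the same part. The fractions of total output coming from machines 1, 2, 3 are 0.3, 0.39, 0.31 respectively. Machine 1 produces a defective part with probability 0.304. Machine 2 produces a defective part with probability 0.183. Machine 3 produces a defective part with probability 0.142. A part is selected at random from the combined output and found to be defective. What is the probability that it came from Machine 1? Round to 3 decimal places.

Posterior probability ≈ 0.441

P(defective|M1) = 0.304; P(defective|M2) = 0.183; P(defective|M3) = 0.142.
Prior × likelihood for each source: 0.3·0.304=0.09120, 0.39·0.183=0.07137, 0.31·0.142=0.04402. Summing gives P(defective) = 0.20659.
P(Machine 1 | defective) = 0.09120 / 0.20659 = 0.441.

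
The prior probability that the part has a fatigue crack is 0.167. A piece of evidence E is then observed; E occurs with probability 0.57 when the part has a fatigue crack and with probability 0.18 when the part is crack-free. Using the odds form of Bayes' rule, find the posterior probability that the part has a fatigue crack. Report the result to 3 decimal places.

Prior odds = 0.167/(1−0.167) = 0.20048. In log-odds, ln(0.20048) = -1.6070.
Add log likelihood ratio: ln(3.1667) = 1.1527.
Posterior log-odds = -0.45436, so posterior odds = exp(-0.45436) = 0.63485. Converting, P(H|E) = 0.63485/1.6349 = 0.388.

Posterior probability ≈ 0.388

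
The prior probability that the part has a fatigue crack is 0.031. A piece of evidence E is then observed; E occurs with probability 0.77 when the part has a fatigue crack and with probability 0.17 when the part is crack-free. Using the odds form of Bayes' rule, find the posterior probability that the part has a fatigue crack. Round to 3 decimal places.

Posterior probability ≈ 0.127

Prior odds = 0.031/(1−0.031) = 0.031992. In log-odds, ln(0.031992) = -3.4423.
Add log likelihood ratio: ln(4.5294) = 1.5106.
Posterior log-odds = -1.9317, so posterior odds = exp(-1.9317) = 0.14490. Converting, P(H|E) = 0.14490/1.1449 = 0.127.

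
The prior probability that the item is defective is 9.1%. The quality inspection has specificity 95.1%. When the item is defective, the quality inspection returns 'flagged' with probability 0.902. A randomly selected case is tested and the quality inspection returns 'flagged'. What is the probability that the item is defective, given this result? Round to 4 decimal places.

P(H | E) ≈ 0.6482

Let H be the event that the item is defective. P(H) = 0.091, so P(¬H) = 0.909. With E the 'flagged' result, P(E|H) = 0.902 and P(E|¬H) = 0.049.
P(E) = 0.902·0.091 + 0.049·0.909 = 0.082082 + 0.044541 = 0.12662.
By Bayes' theorem, P(H|E) = 0.082082 / 0.12662 = 0.6482.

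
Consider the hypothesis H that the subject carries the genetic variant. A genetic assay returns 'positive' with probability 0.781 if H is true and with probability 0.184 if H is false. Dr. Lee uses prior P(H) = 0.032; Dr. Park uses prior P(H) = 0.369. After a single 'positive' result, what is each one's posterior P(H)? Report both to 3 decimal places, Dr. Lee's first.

P('+'|H) = 0.781, P('+'|¬H) = 0.184.
Dr. Lee: numerator 0.781·0.032 = 0.024992; evidence = 0.024992+0.184·0.968 = 0.20310; posterior = 0.123.
Dr. Park: numerator 0.781·0.369 = 0.28819; evidence = 0.28819+0.184·0.631 = 0.40429; posterior = 0.713.

Dr. Lee: 0.123; Dr. Park: 0.713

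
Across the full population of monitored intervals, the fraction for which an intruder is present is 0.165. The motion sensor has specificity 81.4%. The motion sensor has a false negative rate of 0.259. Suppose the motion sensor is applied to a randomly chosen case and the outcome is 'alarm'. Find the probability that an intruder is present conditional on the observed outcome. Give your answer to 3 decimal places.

Let H be the event that an intruder is present. P(H) = 0.165, so P(¬H) = 0.835. With E the 'alarm' result, P(E|H) = 0.741 and P(E|¬H) = 0.186.
P(E) = 0.741·0.165 + 0.186·0.835 = 0.12226 + 0.15531 = 0.27758.
By Bayes' theorem, P(H|E) = 0.12226 / 0.27758 = 0.440.

P(H | E) ≈ 0.440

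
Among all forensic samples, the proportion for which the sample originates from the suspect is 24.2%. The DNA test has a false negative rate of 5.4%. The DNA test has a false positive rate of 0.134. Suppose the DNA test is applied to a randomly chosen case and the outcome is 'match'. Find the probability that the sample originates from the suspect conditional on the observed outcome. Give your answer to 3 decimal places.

Let H be the event that the sample originates from the suspect. P(H) = 0.242, so P(¬H) = 0.758. With E the 'match' result, P(E|H) = 0.946 and P(E|¬H) = 0.134.
P(E) = 0.946·0.242 + 0.134·0.758 = 0.22893 + 0.10157 = 0.33050.
By Bayes' theorem, P(H|E) = 0.22893 / 0.33050 = 0.693.

P(H | E) ≈ 0.693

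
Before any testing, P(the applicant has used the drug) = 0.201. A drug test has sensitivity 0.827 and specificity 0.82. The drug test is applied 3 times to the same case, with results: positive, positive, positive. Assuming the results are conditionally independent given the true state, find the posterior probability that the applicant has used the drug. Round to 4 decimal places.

Posterior P(H) ≈ 0.9606

With H the event that the applicant has used the drug, the joint likelihood of the observed sequence is P(data|H) = 0.827·0.827·0.827 = 0.56561 and P(data|¬H) = 0.18·0.18·0.18 = 0.0058320.
Bayes: P(H|data) = 0.201·0.56561 / (0.201·0.56561 + 0.799·0.0058320) = 0.11369/0.11835 = 0.9606.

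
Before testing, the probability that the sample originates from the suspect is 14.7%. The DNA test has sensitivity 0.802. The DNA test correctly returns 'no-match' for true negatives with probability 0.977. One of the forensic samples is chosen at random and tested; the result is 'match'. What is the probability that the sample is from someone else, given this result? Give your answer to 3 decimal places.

P(¬H | E) ≈ 0.143

Write H for 'the sample originates from the suspect'. Prior odds H:¬H = 0.147/0.853 = 0.17233. For the 'match' outcome, the likelihood ratio is 0.802/0.023 = 34.870.
Posterior odds = 0.17233 × 34.870 = 6.0092, so P(H|E) = 6.0092/(1+6.0092) = 0.857. Then P(¬H|E) = 1 − 0.857 = 0.143.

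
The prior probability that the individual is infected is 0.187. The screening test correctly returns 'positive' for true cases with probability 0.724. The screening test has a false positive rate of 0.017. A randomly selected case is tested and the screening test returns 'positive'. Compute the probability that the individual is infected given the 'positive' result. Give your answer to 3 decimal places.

P(H | E) ≈ 0.907

Write H for 'the individual is infected'. Prior odds H:¬H = 0.187/0.813 = 0.23001. For the 'positive' outcome, the likelihood ratio is 0.724/0.017 = 42.588.
Posterior odds = 0.23001 × 42.588 = 9.7958, so P(H|E) = 9.7958/(1+9.7958) = 0.907.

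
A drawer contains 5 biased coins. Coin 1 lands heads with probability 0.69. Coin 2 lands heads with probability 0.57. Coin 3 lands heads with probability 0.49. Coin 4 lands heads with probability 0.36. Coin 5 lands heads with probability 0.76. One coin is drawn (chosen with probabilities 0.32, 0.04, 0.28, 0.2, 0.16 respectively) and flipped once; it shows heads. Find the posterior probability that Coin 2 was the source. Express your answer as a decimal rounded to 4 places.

Tabulate prior·likelihood by source: [1] prior 0.32, lik 0.69, product 0.2208; [2] prior 0.04, lik 0.57, product 0.02280; [3] prior 0.28, lik 0.49, product 0.1372; [4] prior 0.2, lik 0.36, product 0.07200; [5] prior 0.16, lik 0.76, product 0.1216.
Normalizing constant = 0.57440; the posterior for Coin 2 is its product over the sum, 0.02280/0.57440 = 0.0397.

Posterior probability ≈ 0.0397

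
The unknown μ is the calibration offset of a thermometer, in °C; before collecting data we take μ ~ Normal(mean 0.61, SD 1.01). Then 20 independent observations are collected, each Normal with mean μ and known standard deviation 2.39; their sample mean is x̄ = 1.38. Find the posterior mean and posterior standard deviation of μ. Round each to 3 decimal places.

With known σ, the Normal prior is conjugate. Weight on the data is w = (n/σ²)/(n/σ² + 1/τ₀²) = 3.50134/(3.50134+0.980296) = 0.78126.
Posterior mean = w·x̄ + (1−w)·μ₀ = 0.78126·1.38 + 0.21874·0.61 = 1.212. Posterior variance = 1/(3.50134+0.980296) = 0.223133, so SD = 0.472.

Posterior mean ≈ 1.212; posterior SD ≈ 0.472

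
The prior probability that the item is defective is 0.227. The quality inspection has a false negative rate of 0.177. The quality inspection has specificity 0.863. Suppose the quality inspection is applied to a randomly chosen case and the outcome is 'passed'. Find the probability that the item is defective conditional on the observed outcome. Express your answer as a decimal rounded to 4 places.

Write H for 'the item is defective'. Prior odds H:¬H = 0.227/0.773 = 0.29366. For the 'passed' outcome, the likelihood ratio is 0.177/0.863 = 0.20510.
Posterior odds = 0.29366 × 0.20510 = 0.060229, so P(H|E) = 0.060229/(1+0.060229) = 0.0568.

P(H | E) ≈ 0.0568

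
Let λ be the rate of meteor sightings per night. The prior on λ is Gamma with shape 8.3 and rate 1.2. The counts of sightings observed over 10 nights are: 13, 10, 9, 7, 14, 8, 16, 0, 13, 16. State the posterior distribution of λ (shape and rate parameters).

Posterior: Gamma(shape=114.3, rate=11.2)

Total count ∑xᵢ = 106 over n = 10 nights.
Gamma is conjugate to the Poisson likelihood: posterior is Gamma(shape = 8.3+106 = 114.3, rate = 1.2+10 = 11.2).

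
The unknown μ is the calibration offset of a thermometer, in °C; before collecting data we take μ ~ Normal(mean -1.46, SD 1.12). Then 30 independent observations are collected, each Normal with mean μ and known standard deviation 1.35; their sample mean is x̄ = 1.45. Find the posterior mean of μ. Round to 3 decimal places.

With known σ, the Normal prior is conjugate. Weight on the data is w = (n/σ²)/(n/σ² + 1/τ₀²) = 16.4609/(16.4609+0.797194) = 0.95381.
Posterior mean = w·x̄ + (1−w)·μ₀ = 0.95381·1.45 + 0.046192·-1.46 = 1.316.

Posterior mean ≈ 1.316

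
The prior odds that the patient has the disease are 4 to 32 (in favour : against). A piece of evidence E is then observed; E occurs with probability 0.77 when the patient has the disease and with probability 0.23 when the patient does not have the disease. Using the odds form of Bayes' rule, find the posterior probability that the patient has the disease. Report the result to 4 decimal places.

Prior odds = 4/32 = 0.12500.
Likelihood ratio for E = 0.77/0.23 = 3.3478.
Posterior odds = prior odds × LR = 0.41848.
Posterior probability = odds/(1+odds) = 0.41848/1.4185 = 0.2950.

Posterior probability ≈ 0.2950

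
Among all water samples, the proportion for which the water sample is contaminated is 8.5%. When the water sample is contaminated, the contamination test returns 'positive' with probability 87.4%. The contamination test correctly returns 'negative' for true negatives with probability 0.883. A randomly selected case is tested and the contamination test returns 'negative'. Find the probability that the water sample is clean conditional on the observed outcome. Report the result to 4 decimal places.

Write H for 'the water sample is contaminated'. Prior odds H:¬H = 0.085/0.915 = 0.092896. For the 'negative' outcome, the likelihood ratio is 0.126/0.883 = 0.14270.
Posterior odds = 0.092896 × 0.14270 = 0.013256, so P(H|E) = 0.013256/(1+0.013256) = 0.0131. Then P(¬H|E) = 1 − 0.0131 = 0.9869.

P(¬H | E) ≈ 0.9869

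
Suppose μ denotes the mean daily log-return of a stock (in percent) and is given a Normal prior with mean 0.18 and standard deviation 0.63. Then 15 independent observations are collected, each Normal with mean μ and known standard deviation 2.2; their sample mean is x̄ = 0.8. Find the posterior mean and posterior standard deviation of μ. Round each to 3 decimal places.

Prior precision 1/τ₀² = 1/0.63² = 2.51953; data precision n/σ² = 15/2.2² = 3.09917.
Posterior precision = 2.51953 + 3.09917 = 5.61870, giving posterior SD = 1/√5.61870 = 0.422.
Posterior mean = (2.51953·0.18 + 3.09917·0.8) / 5.61870 = 0.522.

Posterior mean ≈ 0.522; posterior SD ≈ 0.422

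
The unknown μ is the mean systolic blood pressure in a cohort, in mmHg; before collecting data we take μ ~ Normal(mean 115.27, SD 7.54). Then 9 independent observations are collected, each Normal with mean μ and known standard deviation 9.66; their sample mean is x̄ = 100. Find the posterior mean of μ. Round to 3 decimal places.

Posterior mean ≈ 102.355

With known σ, the Normal prior is conjugate. Weight on the data is w = (n/σ²)/(n/σ² + 1/τ₀²) = 0.0964469/(0.0964469+0.0175897) = 0.84575.
Posterior mean = w·x̄ + (1−w)·μ₀ = 0.84575·100 + 0.15425·115.27 = 102.355.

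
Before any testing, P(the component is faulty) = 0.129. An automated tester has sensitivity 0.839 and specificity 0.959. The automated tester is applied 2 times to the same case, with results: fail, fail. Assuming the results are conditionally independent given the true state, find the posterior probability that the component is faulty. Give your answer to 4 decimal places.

Posterior P(H) ≈ 0.9841

Let H be the event that the component is faulty; start with P(H) = 0.129. P('fail'|H) = 0.839, P('fail'|¬H) = 0.041.
Update on result 1 ('fail'): P(H) ← 0.839·0.1290 / (0.839·0.1290 + 0.041·0.8710) = 0.10823/0.14394 = 0.7519.
Update on result 2 ('fail'): P(H) ← 0.839·0.7519 / (0.839·0.7519 + 0.041·0.2481) = 0.63085/0.64102 = 0.9841.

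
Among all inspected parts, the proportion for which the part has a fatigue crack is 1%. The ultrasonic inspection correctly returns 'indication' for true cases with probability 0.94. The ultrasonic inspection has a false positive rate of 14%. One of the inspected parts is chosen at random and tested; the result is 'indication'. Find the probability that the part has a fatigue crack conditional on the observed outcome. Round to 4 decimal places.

Let H be the event that the part has a fatigue crack. P(H) = 0.01, so P(¬H) = 0.99. With E the 'indication' result, P(E|H) = 0.94 and P(E|¬H) = 0.14.
P(E) = 0.94·0.01 + 0.14·0.99 = 0.0094000 + 0.13860 = 0.14800.
By Bayes' theorem, P(H|E) = 0.0094000 / 0.14800 = 0.0635.

P(H | E) ≈ 0.0635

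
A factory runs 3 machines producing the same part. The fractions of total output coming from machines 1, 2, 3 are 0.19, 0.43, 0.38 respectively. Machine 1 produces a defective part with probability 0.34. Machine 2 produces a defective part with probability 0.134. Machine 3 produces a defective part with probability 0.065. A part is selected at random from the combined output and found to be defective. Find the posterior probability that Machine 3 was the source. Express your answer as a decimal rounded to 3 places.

Posterior probability ≈ 0.168

Tabulate prior·likelihood by source: [1] prior 0.19, lik 0.34, product 0.06460; [2] prior 0.43, lik 0.134, product 0.05762; [3] prior 0.38, lik 0.065, product 0.02470.
Normalizing constant = 0.14692; the posterior for Machine 3 is its product over the sum, 0.02470/0.14692 = 0.168.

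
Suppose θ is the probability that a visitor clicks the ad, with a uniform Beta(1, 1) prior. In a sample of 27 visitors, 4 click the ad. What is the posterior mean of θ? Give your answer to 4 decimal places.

The binomial likelihood is conjugate to the Beta prior: with 4 successes and 23 failures, the posterior is Beta(1+4, 1+23) = Beta(5, 24).
Posterior mean = α/(α+β) = 5/29 = 0.1724.

Posterior mean ≈ 0.1724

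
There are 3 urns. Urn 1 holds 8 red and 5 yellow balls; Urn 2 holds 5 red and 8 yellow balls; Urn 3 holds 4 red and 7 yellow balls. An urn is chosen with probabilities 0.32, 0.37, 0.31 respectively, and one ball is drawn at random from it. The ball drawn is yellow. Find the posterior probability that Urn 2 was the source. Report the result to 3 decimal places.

Posterior probability ≈ 0.415

P(yellow|Urn 1) = 0.3846; P(yellow|Urn 2) = 0.6154; P(yellow|Urn 3) = 0.6364.
Prior × likelihood for each source: 0.32·0.3846=0.1231, 0.37·0.6154=0.2277, 0.31·0.6364=0.1973. Summing gives P(yellow) = 0.54804.
P(Urn 2 | yellow) = 0.2277 / 0.54804 = 0.415.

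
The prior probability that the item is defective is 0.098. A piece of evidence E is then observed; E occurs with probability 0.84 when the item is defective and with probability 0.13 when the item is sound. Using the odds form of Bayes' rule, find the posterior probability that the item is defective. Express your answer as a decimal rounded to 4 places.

Prior odds = 0.098/(1−0.098) = 0.10865.
Likelihood ratio for E = 0.84/0.13 = 6.4615.
Posterior odds = prior odds × LR = 0.70203.
Posterior probability = odds/(1+odds) = 0.70203/1.7020 = 0.4125.

Posterior probability ≈ 0.4125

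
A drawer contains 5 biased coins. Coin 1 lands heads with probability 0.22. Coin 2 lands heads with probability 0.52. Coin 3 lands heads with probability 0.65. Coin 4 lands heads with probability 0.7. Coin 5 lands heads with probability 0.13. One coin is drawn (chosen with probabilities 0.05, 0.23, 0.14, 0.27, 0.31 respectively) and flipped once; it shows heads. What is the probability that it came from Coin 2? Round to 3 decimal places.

Tabulate prior·likelihood by source: [1] prior 0.05, lik 0.22, product 0.01100; [2] prior 0.23, lik 0.52, product 0.1196; [3] prior 0.14, lik 0.65, product 0.09100; [4] prior 0.27, lik 0.7, product 0.1890; [5] prior 0.31, lik 0.13, product 0.04030.
Normalizing constant = 0.45090; the posterior for Coin 2 is its product over the sum, 0.1196/0.45090 = 0.265.

Posterior probability ≈ 0.265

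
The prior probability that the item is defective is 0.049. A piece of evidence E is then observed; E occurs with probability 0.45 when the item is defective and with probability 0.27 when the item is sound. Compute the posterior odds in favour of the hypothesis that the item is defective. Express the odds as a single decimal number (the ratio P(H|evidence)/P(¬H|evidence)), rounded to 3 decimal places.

Prior odds = 0.049/(1−0.049) = 0.051525.
Likelihood ratio for E = 0.45/0.27 = 1.6667.
Posterior odds = prior odds × LR = 0.085875.

Posterior odds ≈ 0.086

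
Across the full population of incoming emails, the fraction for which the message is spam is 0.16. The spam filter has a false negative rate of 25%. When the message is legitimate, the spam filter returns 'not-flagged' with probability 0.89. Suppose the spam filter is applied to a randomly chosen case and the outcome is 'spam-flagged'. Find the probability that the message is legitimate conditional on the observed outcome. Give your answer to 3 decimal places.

P(¬H | E) ≈ 0.435

Write H for 'the message is spam'. Prior odds H:¬H = 0.16/0.84 = 0.19048. For the 'spam-flagged' outcome, the likelihood ratio is 0.75/0.11 = 6.8182.
Posterior odds = 0.19048 × 6.8182 = 1.2987, so P(H|E) = 1.2987/(1+1.2987) = 0.565. Then P(¬H|E) = 1 − 0.565 = 0.435.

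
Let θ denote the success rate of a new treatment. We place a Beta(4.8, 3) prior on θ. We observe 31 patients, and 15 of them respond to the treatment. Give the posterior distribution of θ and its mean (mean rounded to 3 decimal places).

Observing 15 successes and 16 failures updates Beta(4.8, 3) by adding the success and failure counts to the two shape parameters: α = 4.8+15 = 19.8, β = 3+16 = 19.
Posterior mean = α/(α+β) = 19.8/38.8 = 0.510.

Posterior: Beta(19.8, 19); mean ≈ 0.510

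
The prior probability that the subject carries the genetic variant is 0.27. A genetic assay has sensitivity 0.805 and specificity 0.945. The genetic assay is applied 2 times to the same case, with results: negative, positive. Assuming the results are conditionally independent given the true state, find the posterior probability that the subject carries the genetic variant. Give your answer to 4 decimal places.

Posterior P(H) ≈ 0.5276

Let H be the event that the subject carries the genetic variant; start with P(H) = 0.27. P('positive'|H) = 0.805, P('positive'|¬H) = 0.055.
Update on result 1 ('negative'): P(H) ← 0.195·0.2700 / (0.195·0.2700 + 0.945·0.7300) = 0.052650/0.74250 = 0.0709.
Update on result 2 ('positive'): P(H) ← 0.805·0.0709 / (0.805·0.0709 + 0.055·0.9291) = 0.057082/0.10818 = 0.5276.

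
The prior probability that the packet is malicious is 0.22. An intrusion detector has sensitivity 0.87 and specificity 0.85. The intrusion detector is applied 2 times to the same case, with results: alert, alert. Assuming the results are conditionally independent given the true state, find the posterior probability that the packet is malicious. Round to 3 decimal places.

Posterior P(H) ≈ 0.905

Let H be the event that the packet is malicious; start with P(H) = 0.22. P('alert'|H) = 0.87, P('alert'|¬H) = 0.15.
Update on result 1 ('alert'): P(H) ← 0.87·0.2200 / (0.87·0.2200 + 0.15·0.7800) = 0.19140/0.30840 = 0.6206.
Update on result 2 ('alert'): P(H) ← 0.87·0.6206 / (0.87·0.6206 + 0.15·0.3794) = 0.53994/0.59685 = 0.9047.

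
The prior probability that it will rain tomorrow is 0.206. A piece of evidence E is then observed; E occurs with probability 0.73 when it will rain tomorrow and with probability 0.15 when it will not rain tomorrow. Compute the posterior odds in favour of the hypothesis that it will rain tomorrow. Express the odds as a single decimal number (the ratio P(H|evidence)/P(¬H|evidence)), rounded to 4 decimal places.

Posterior odds ≈ 1.2626

Prior odds = 0.206/(1−0.206) = 0.25945. In log-odds, ln(0.25945) = -1.3492.
Add log likelihood ratio: ln(4.8667) = 1.5824.
Posterior log-odds = 0.23320, so posterior odds = exp(0.23320) = 1.2626.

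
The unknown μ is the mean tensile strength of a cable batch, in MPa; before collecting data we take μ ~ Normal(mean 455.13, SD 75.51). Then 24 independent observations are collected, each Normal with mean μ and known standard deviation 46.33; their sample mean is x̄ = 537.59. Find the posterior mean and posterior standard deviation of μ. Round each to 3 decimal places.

Posterior mean ≈ 536.317; posterior SD ≈ 9.384

Prior precision 1/τ₀² = 1/75.51² = 0.00017538; data precision n/σ² = 24/46.33² = 0.0111812.
Posterior precision = 0.00017538 + 0.0111812 = 0.0113565, giving posterior SD = 1/√0.0113565 = 9.384.
Posterior mean = (0.00017538·455.13 + 0.0111812·537.59) / 0.0113565 = 536.317.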